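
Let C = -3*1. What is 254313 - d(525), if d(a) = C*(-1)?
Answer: 254310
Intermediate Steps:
C = -3
d(a) = 3 (d(a) = -3*(-1) = 3)
254313 - d(525) = 254313 - 1*3 = 254313 - 3 = 254310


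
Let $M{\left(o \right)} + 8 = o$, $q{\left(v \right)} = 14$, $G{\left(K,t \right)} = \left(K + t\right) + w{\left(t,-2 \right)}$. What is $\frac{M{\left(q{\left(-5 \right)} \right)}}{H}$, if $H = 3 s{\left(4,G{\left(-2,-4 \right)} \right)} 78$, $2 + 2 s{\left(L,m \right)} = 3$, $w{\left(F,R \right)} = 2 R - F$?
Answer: $\frac{2}{39} \approx 0.051282$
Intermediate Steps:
$w{\left(F,R \right)} = - F + 2 R$
$G{\left(K,t \right)} = -4 + K$ ($G{\left(K,t \right)} = \left(K + t\right) - \left(4 + t\right) = -4 + K$)
$M{\left(o \right)} = -8 + o$
$s{\left(L,m \right)} = \frac{1}{2}$ ($s{\left(L,m \right)} = -1 + \frac{1}{2} \cdot 3 = -1 + \frac{3}{2} = \frac{1}{2}$)
$H = 117$ ($H = 3 \cdot \frac{1}{2} \cdot 78 = \frac{3}{2} \cdot 78 = 117$)
$\frac{M{\left(q{\left(-5 \right)} \right)}}{H} = \frac{-8 + 14}{117} = 6 \cdot \frac{1}{117} = \frac{2}{39}$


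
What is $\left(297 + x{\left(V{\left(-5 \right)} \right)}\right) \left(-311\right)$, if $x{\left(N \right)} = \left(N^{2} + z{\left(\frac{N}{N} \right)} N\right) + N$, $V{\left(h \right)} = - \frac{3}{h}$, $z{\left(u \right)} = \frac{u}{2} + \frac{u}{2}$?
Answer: $- \frac{2321304}{25} \approx -92852.0$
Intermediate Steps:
$z{\left(u \right)} = u$ ($z{\left(u \right)} = u \frac{1}{2} + u \frac{1}{2} = \frac{u}{2} + \frac{u}{2} = u$)
$x{\left(N \right)} = N^{2} + 2 N$ ($x{\left(N \right)} = \left(N^{2} + \frac{N}{N} N\right) + N = \left(N^{2} + 1 N\right) + N = \left(N^{2} + N\right) + N = \left(N + N^{2}\right) + N = N^{2} + 2 N$)
$\left(297 + x{\left(V{\left(-5 \right)} \right)}\right) \left(-311\right) = \left(297 + - \frac{3}{-5} \left(2 - \frac{3}{-5}\right)\right) \left(-311\right) = \left(297 + \left(-3\right) \left(- \frac{1}{5}\right) \left(2 - - \frac{3}{5}\right)\right) \left(-311\right) = \left(297 + \frac{3 \left(2 + \frac{3}{5}\right)}{5}\right) \left(-311\right) = \left(297 + \frac{3}{5} \cdot \frac{13}{5}\right) \left(-311\right) = \left(297 + \frac{39}{25}\right) \left(-311\right) = \frac{7464}{25} \left(-311\right) = - \frac{2321304}{25}$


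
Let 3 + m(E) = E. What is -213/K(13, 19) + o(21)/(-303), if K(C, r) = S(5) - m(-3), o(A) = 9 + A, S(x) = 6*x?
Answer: -7291/1212 ≈ -6.0157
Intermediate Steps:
m(E) = -3 + E
K(C, r) = 36 (K(C, r) = 6*5 - (-3 - 3) = 30 - 1*(-6) = 30 + 6 = 36)
-213/K(13, 19) + o(21)/(-303) = -213/36 + (9 + 21)/(-303) = -213*1/36 + 30*(-1/303) = -71/12 - 10/101 = -7291/1212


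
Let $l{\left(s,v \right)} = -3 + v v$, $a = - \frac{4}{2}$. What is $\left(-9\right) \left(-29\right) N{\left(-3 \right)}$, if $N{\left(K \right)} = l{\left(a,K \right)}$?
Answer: $1566$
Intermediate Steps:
$a = -2$ ($a = \left(-4\right) \frac{1}{2} = -2$)
$l{\left(s,v \right)} = -3 + v^{2}$
$N{\left(K \right)} = -3 + K^{2}$
$\left(-9\right) \left(-29\right) N{\left(-3 \right)} = \left(-9\right) \left(-29\right) \left(-3 + \left(-3\right)^{2}\right) = 261 \left(-3 + 9\right) = 261 \cdot 6 = 1566$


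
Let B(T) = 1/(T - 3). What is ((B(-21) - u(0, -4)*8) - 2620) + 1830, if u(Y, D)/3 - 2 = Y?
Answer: -20113/24 ≈ -838.04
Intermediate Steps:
B(T) = 1/(-3 + T)
u(Y, D) = 6 + 3*Y
((B(-21) - u(0, -4)*8) - 2620) + 1830 = ((1/(-3 - 21) - (6 + 3*0)*8) - 2620) + 1830 = ((1/(-24) - (6 + 0)*8) - 2620) + 1830 = ((-1/24 - 6*8) - 2620) + 1830 = ((-1/24 - 1*48) - 2620) + 1830 = ((-1/24 - 48) - 2620) + 1830 = (-1153/24 - 2620) + 1830 = -64033/24 + 1830 = -20113/24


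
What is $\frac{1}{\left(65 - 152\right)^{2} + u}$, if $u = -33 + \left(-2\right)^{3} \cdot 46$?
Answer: $\frac{1}{7168} \approx 0.00013951$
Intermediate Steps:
$u = -401$ ($u = -33 - 368 = -401$)
$\frac{1}{\left(65 - 152\right)^{2} + u} = \frac{1}{\left(65 - 152\right)^{2} - 401} = \frac{1}{\left(-87\right)^{2} - 401} = \frac{1}{7569 - 401} = \frac{1}{7168}$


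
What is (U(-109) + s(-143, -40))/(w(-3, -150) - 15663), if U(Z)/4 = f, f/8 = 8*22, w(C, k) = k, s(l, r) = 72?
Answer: -5704/15813 ≈ -0.36072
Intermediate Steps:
f = 1408 (f = 8*(8*22) = 8*176 = 1408)
U(Z) = 5632 (U(Z) = 4*1408 = 5632)
(U(-109) + s(-143, -40))/(w(-3, -150) - 15663) = (5632 + 72)/(-150 - 15663) = 5704/(-15813) = 5704*(-1/15813) = -5704/15813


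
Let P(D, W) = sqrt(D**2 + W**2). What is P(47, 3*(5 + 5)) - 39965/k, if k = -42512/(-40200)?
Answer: -200824125/5314 + sqrt(3109) ≈ -37736.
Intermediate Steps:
k = 5314/5025 (k = -42512*(-1/40200) = 5314/5025 ≈ 1.0575)
P(47, 3*(5 + 5)) - 39965/k = sqrt(47**2 + (3*(5 + 5))**2) - 39965/5314/5025 = sqrt(2209 + (3*10)**2) - 39965*5025/5314 = sqrt(2209 + 30**2) - 200824125/5314 = sqrt(2209 + 900) - 200824125/5314 = sqrt(3109) - 200824125/5314 = -200824125/5314 + sqrt(3109)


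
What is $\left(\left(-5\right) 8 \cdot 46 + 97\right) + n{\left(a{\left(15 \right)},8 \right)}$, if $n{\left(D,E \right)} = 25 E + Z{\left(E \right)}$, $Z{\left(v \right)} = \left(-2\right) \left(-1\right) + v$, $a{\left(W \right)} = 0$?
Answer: $-1533$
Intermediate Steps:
$Z{\left(v \right)} = 2 + v$
$n{\left(D,E \right)} = 2 + 26 E$ ($n{\left(D,E \right)} = 25 E + \left(2 + E\right) = 2 + 26 E$)
$\left(\left(-5\right) 8 \cdot 46 + 97\right) + n{\left(a{\left(15 \right)},8 \right)} = \left(\left(-5\right) 8 \cdot 46 + 97\right) + \left(2 + 26 \cdot 8\right) = \left(\left(-40\right) 46 + 97\right) + \left(2 + 208\right) = \left(-1840 + 97\right) + 210 = -1743 + 210 = -1533$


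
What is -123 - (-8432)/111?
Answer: -5221/111 ≈ -47.036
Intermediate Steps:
-123 - (-8432)/111 = -123 - 62*(-136/111) = -123 + 8432/111 = -5221/111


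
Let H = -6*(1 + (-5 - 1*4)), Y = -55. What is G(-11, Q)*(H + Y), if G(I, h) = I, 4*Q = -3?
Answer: 77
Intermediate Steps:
Q = -¾ (Q = (¼)*(-3) = -¾ ≈ -0.75000)
H = 48 (H = -6*(1 + (-5 - 4)) = -6*(1 - 9) = -6*(-8) = 48)
G(-11, Q)*(H + Y) = -11*(48 - 55) = -11*(-7) = 77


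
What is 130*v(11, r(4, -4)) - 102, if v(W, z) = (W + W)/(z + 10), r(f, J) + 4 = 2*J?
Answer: -1532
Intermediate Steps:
r(f, J) = -4 + 2*J
v(W, z) = 2*W/(10 + z) (v(W, z) = (2*W)/(10 + z) = 2*W/(10 + z))
130*v(11, r(4, -4)) - 102 = 130*(2*11/(10 + (-4 + 2*(-4)))) - 102 = 130*(2*11/(10 + (-4 - 8))) - 102 = 130*(2*11/(10 - 12)) - 102 = 130*(2*11/(-2)) - 102 = 130*(2*11*(-½)) - 102 = 130*(-11) - 102 = -1430 - 102 = -1532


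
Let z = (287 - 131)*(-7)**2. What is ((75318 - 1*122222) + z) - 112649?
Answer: -151909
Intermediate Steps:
z = 7644 (z = 156*49 = 7644)
((75318 - 1*122222) + z) - 112649 = ((75318 - 1*122222) + 7644) - 112649 = ((75318 - 122222) + 7644) - 112649 = (-46904 + 7644) - 112649 = -39260 - 112649 = -151909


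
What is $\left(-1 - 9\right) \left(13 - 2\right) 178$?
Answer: $-19580$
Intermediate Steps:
$\left(-1 - 9\right) \left(13 - 2\right) 178 = \left(-10\right) 11 \cdot 178 = \left(-110\right) 178 = -19580$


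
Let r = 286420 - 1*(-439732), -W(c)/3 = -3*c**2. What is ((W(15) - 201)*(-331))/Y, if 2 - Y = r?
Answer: 100624/121025 ≈ 0.83143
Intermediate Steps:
W(c) = 9*c**2 (W(c) = -(-9)*c**2 = 9*c**2)
r = 726152 (r = 286420 + 439732 = 726152)
Y = -726150 (Y = 2 - 1*726152 = 2 - 726152 = -726150)
((W(15) - 201)*(-331))/Y = ((9*15**2 - 201)*(-331))/(-726150) = ((9*225 - 201)*(-331))*(-1/726150) = ((2025 - 201)*(-331))*(-1/726150) = (1824*(-331))*(-1/726150) = -603744*(-1/726150) = 100624/121025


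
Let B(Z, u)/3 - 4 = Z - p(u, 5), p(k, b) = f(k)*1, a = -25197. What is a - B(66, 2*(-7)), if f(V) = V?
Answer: -25449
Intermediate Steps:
p(k, b) = k (p(k, b) = k*1 = k)
B(Z, u) = 12 - 3*u + 3*Z (B(Z, u) = 12 + 3*(Z - u) = 12 + (-3*u + 3*Z) = 12 - 3*u + 3*Z)
a - B(66, 2*(-7)) = -25197 - (12 - 6*(-7) + 3*66) = -25197 - (12 - 3*(-14) + 198) = -25197 - (12 + 42 + 198) = -25197 - 1*252 = -25197 - 252 = -25449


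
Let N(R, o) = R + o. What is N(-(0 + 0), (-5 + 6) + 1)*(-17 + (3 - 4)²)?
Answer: -32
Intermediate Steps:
N(-(0 + 0), (-5 + 6) + 1)*(-17 + (3 - 4)²) = (-(0 + 0) + ((-5 + 6) + 1))*(-17 + (3 - 4)²) = (-1*0 + (1 + 1))*(-17 + (-1)²) = (0 + 2)*(-17 + 1) = 2*(-16) = -32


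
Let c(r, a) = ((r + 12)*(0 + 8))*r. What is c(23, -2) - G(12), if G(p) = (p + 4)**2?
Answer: 6184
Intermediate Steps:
G(p) = (4 + p)**2
c(r, a) = r*(96 + 8*r) (c(r, a) = ((12 + r)*8)*r = (96 + 8*r)*r = r*(96 + 8*r))
c(23, -2) - G(12) = 8*23*(12 + 23) - (4 + 12)**2 = 8*23*35 - 1*16**2 = 6440 - 1*256 = 6440 - 256 = 6184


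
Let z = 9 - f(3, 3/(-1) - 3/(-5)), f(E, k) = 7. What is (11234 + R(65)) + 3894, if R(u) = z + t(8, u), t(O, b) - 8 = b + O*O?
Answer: 15267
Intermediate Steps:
t(O, b) = 8 + b + O² (t(O, b) = 8 + (b + O*O) = 8 + (b + O²) = 8 + b + O²)
z = 2 (z = 9 - 1*7 = 9 - 7 = 2)
R(u) = 74 + u (R(u) = 2 + (8 + u + 8²) = 2 + (8 + u + 64) = 2 + (72 + u) = 74 + u)
(11234 + R(65)) + 3894 = (11234 + (74 + 65)) + 3894 = (11234 + 139) + 3894 = 11373 + 3894 = 15267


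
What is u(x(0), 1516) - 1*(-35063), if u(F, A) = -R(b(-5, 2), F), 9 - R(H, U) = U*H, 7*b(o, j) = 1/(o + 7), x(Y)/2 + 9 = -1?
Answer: 245368/7 ≈ 35053.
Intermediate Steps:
x(Y) = -20 (x(Y) = -18 + 2*(-1) = -18 - 2 = -20)
b(o, j) = 1/(7*(7 + o)) (b(o, j) = 1/(7*(o + 7)) = 1/(7*(7 + o)))
R(H, U) = 9 - H*U (R(H, U) = 9 - U*H = 9 - H*U)
u(F, A) = -9 + F/14 (u(F, A) = -(9 - 1/(7*(7 - 5))*F) = -(9 - (⅐)/2*F) = -(9 - (⅐)*(½)*F) = -(9 - 1*1/14*F) = -(9 - F/14) = -9 + F/14)
u(x(0), 1516) - 1*(-35063) = (-9 + (1/14)*(-20)) - 1*(-35063) = (-9 - 10/7) + 35063 = -73/7 + 35063 = 245368/7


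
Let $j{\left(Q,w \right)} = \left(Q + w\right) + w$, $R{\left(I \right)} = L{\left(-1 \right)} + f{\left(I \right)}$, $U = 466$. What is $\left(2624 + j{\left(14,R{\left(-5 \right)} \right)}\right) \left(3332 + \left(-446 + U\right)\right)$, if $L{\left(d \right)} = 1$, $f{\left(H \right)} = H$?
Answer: $8815760$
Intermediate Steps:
$R{\left(I \right)} = 1 + I$
$j{\left(Q,w \right)} = Q + 2 w$
$\left(2624 + j{\left(14,R{\left(-5 \right)} \right)}\right) \left(3332 + \left(-446 + U\right)\right) = \left(2624 + \left(14 + 2 \left(1 - 5\right)\right)\right) \left(3332 + \left(-446 + 466\right)\right) = \left(2624 + \left(14 + 2 \left(-4\right)\right)\right) \left(3332 + 20\right) = \left(2624 + \left(14 - 8\right)\right) 3352 = \left(2624 + 6\right) 3352 = 2630 \cdot 3352 = 8815760$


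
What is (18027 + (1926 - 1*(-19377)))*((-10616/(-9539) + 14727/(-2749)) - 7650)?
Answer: -7894122390225270/26222711 ≈ -3.0104e+8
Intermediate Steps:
(18027 + (1926 - 1*(-19377)))*((-10616/(-9539) + 14727/(-2749)) - 7650) = (18027 + (1926 + 19377))*((-10616*(-1/9539) + 14727*(-1/2749)) - 7650) = (18027 + 21303)*((10616/9539 - 14727/2749) - 7650) = 39330*(-111297469/26222711 - 7650) = 39330*(-200715036619/26222711) = -7894122390225270/26222711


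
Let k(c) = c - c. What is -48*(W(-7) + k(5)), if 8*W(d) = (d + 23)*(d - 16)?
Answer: 2208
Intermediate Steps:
k(c) = 0
W(d) = (-16 + d)*(23 + d)/8 (W(d) = ((d + 23)*(d - 16))/8 = ((23 + d)*(-16 + d))/8 = ((-16 + d)*(23 + d))/8 = (-16 + d)*(23 + d)/8)
-48*(W(-7) + k(5)) = -48*((-46 + (⅛)*(-7)² + (7/8)*(-7)) + 0) = -48*((-46 + (⅛)*49 - 49/8) + 0) = -48*((-46 + 49/8 - 49/8) + 0) = -48*(-46 + 0) = -48*(-46) = 2208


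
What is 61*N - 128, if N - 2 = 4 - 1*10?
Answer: -372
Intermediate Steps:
N = -4 (N = 2 + (4 - 1*10) = 2 + (4 - 10) = 2 - 6 = -4)
61*N - 128 = 61*(-4) - 128 = -244 - 128 = -372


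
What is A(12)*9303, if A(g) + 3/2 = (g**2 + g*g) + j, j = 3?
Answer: 5386437/2 ≈ 2.6932e+6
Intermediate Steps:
A(g) = 3/2 + 2*g**2 (A(g) = -3/2 + ((g**2 + g*g) + 3) = -3/2 + ((g**2 + g**2) + 3) = -3/2 + (2*g**2 + 3) = -3/2 + (3 + 2*g**2) = 3/2 + 2*g**2)
A(12)*9303 = (3/2 + 2*12**2)*9303 = (3/2 + 2*144)*9303 = (3/2 + 288)*9303 = (579/2)*9303 = 5386437/2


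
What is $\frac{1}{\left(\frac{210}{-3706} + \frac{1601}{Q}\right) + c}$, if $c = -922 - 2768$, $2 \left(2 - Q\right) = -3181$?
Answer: $- \frac{5901805}{21772061569} \approx -0.00027107$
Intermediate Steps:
$Q = \frac{3185}{2}$ ($Q = 2 - - \frac{3181}{2} = 2 + \frac{3181}{2} = \frac{3185}{2} \approx 1592.5$)
$c = -3690$ ($c = -922 - 2768 = -3690$)
$\frac{1}{\left(\frac{210}{-3706} + \frac{1601}{Q}\right) + c} = \frac{1}{\left(\frac{210}{-3706} + \frac{1601}{\frac{3185}{2}}\right) - 3690} = \frac{1}{\left(210 \left(- \frac{1}{3706}\right) + 1601 \cdot \frac{2}{3185}\right) - 3690} = \frac{1}{\left(- \frac{105}{1853} + \frac{3202}{3185}\right) - 3690} = \frac{1}{\frac{5598881}{5901805} - 3690} = \frac{1}{- \frac{21772061569}{5901805}} = - \frac{5901805}{21772061569}$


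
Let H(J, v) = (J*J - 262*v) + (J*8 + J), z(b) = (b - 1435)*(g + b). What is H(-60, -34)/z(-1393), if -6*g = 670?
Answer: 4488/1595699 ≈ 0.0028126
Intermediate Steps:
g = -335/3 (g = -⅙*670 = -335/3 ≈ -111.67)
z(b) = (-1435 + b)*(-335/3 + b) (z(b) = (b - 1435)*(-335/3 + b) = (-1435 + b)*(-335/3 + b))
H(J, v) = J² - 262*v + 9*J (H(J, v) = (J² - 262*v) + (8*J + J) = (J² - 262*v) + 9*J = J² - 262*v + 9*J)
H(-60, -34)/z(-1393) = ((-60)² - 262*(-34) + 9*(-60))/(480725/3 + (-1393)² - 4640/3*(-1393)) = (3600 + 8908 - 540)/(480725/3 + 1940449 + 6463520/3) = 11968/(12765592/3) = 11968*(3/12765592) = 4488/1595699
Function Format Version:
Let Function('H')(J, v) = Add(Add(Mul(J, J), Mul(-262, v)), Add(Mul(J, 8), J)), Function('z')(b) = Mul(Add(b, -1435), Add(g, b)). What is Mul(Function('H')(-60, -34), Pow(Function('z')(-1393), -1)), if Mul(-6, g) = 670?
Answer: Rational(4488, 1595699) ≈ 0.0028126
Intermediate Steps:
g = Rational(-335, 3) (g = Mul(Rational(-1, 6), 670) = Rational(-335, 3) ≈ -111.67)
Function('z')(b) = Mul(Add(-1435, b), Add(Rational(-335, 3), b)) (Function('z')(b) = Mul(Add(b, -1435), Add(Rational(-335, 3), b)) = Mul(Add(-1435, b), Add(Rational(-335, 3), b)))
Function('H')(J, v) = Add(Pow(J, 2), Mul(-262, v), Mul(9, J)) (Function('H')(J, v) = Add(Add(Pow(J, 2), Mul(-262, v)), Add(Mul(8, J), J)) = Add(Add(Pow(J, 2), Mul(-262, v)), Mul(9, J)) = Add(Pow(J, 2), Mul(-262, v), Mul(9, J)))
Mul(Function('H')(-60, -34), Pow(Function('z')(-1393), -1)) = Mul(Add(Pow(-60, 2), Mul(-262, -34), Mul(9, -60)), Pow(Add(Rational(480725, 3), Pow(-1393, 2), Mul(Rational(-4640, 3), -1393)), -1)) = Mul(Add(3600, 8908, -540), Pow(Add(Rational(480725, 3), 1940449, Rational(6463520, 3)), -1)) = Mul(11968, Pow(Rational(12765592, 3), -1)) = Mul(11968, Rational(3, 12765592)) = Rational(4488, 1595699)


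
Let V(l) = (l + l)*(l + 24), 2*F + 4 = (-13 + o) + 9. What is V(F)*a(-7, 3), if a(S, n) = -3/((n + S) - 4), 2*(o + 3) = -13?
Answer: -6405/64 ≈ -100.08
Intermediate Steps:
o = -19/2 (o = -3 + (1/2)*(-13) = -3 - 13/2 = -19/2 ≈ -9.5000)
a(S, n) = -3/(-4 + S + n) (a(S, n) = -3/((S + n) - 4) = -3/(-4 + S + n))
F = -35/4 (F = -2 + ((-13 - 19/2) + 9)/2 = -2 + (-45/2 + 9)/2 = -2 + (1/2)*(-27/2) = -2 - 27/4 = -35/4 ≈ -8.7500)
V(l) = 2*l*(24 + l) (V(l) = (2*l)*(24 + l) = 2*l*(24 + l))
V(F)*a(-7, 3) = (2*(-35/4)*(24 - 35/4))*(-3/(-4 - 7 + 3)) = (2*(-35/4)*(61/4))*(-3/(-8)) = -(-6405)*(-1)/(8*8) = -2135/8*3/8 = -6405/64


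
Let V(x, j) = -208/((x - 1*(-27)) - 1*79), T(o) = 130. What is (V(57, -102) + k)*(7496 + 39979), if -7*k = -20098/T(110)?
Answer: -6485085/7 ≈ -9.2644e+5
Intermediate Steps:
V(x, j) = -208/(-52 + x) (V(x, j) = -208/((x + 27) - 79) = -208/((27 + x) - 79) = -208/(-52 + x))
k = 773/35 (k = -(-20098)/(7*130) = -⅐*(-773/5) = 773/35 ≈ 22.086)
(V(57, -102) + k)*(7496 + 39979) = (-208/(-52 + 57) + 773/35)*(7496 + 39979) = (-208/5 + 773/35)*47475 = -683/35*47475 = -6485085/7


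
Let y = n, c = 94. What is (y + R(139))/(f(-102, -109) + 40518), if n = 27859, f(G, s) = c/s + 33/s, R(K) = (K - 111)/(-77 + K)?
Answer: 8557917/12446035 ≈ 0.68760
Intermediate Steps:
R(K) = (-111 + K)/(-77 + K)
f(G, s) = 127/s (f(G, s) = 94/s + 33/s = 127/s)
y = 27859
(y + R(139))/(f(-102, -109) + 40518) = (27859 + (-111 + 139)/(-77 + 139))/(127/(-109) + 40518) = (27859 + 28/62)/(127*(-1/109) + 40518) = (27859 + (1/62)*28)/(-127/109 + 40518) = (27859 + 14/31)/(4416335/109) = (863643/31)*(109/4416335) = 8557917/12446035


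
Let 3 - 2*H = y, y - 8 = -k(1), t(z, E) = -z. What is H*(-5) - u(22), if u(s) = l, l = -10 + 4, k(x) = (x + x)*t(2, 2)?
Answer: 57/2 ≈ 28.500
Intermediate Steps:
k(x) = -4*x (k(x) = (x + x)*(-1*2) = (2*x)*(-2) = -4*x)
y = 12 (y = 8 - (-4) = 8 - 1*(-4) = 8 + 4 = 12)
H = -9/2 (H = 3/2 - ½*12 = 3/2 - 6 = -9/2 ≈ -4.5000)
l = -6
u(s) = -6
H*(-5) - u(22) = -9/2*(-5) - 1*(-6) = 45/2 + 6 = 57/2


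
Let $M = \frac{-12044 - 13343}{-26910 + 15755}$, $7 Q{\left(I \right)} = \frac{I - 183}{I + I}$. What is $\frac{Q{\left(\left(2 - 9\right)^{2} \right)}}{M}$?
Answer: $- \frac{747385}{8707741} \approx -0.08583$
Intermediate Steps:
$Q{\left(I \right)} = \frac{-183 + I}{14 I}$ ($Q{\left(I \right)} = \frac{\left(I - 183\right) \frac{1}{I + I}}{7} = \frac{\left(-183 + I\right) \frac{1}{2 I}}{7} = \frac{\frac{1}{2} \frac{1}{I} \left(-183 + I\right)}{7} = \frac{-183 + I}{14 I}$)
$M = \frac{25387}{11155}$ ($M = - \frac{25387}{-11155} = \left(-25387\right) \left(- \frac{1}{11155}\right) = \frac{25387}{11155} \approx 2.2758$)
$\frac{Q{\left(\left(2 - 9\right)^{2} \right)}}{M} = \frac{\frac{1}{14} \frac{1}{\left(2 - 9\right)^{2}} \left(-183 + \left(2 - 9\right)^{2}\right)}{\frac{25387}{11155}} = \frac{-183 + \left(2 - 9\right)^{2}}{14 \left(2 - 9\right)^{2}} \cdot \frac{11155}{25387} = \frac{-183 + \left(-7\right)^{2}}{14 \left(-7\right)^{2}} \cdot \frac{11155}{25387} = \frac{-183 + 49}{14 \cdot 49} \cdot \frac{11155}{25387} = \frac{1}{14} \cdot \frac{1}{49} \left(-134\right) \frac{11155}{25387} = \left(- \frac{67}{343}\right) \frac{11155}{25387} = - \frac{747385}{8707741}$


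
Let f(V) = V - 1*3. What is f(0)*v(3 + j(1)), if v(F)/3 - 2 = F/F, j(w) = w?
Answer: -27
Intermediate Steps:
f(V) = -3 + V (f(V) = V - 3 = -3 + V)
v(F) = 9 (v(F) = 6 + 3*(F/F) = 6 + 3*1 = 6 + 3 = 9)
f(0)*v(3 + j(1)) = (-3 + 0)*9 = -3*9 = -27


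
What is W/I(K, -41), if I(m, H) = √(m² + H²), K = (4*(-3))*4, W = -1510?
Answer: -302*√3985/797 ≈ -23.920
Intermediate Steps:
K = -48 (K = -12*4 = -48)
I(m, H) = √(H² + m²)
W/I(K, -41) = -1510/√((-41)² + (-48)²) = -1510/√(1681 + 2304) = -1510*√3985/3985 = -302*√3985/797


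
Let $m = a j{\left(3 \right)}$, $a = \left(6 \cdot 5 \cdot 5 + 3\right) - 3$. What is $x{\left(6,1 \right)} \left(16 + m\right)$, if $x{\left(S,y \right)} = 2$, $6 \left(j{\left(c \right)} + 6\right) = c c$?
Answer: $-1318$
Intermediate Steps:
$j{\left(c \right)} = -6 + \frac{c^{2}}{6}$ ($j{\left(c \right)} = -6 + \frac{c c}{6} = -6 + \frac{c^{2}}{6}$)
$a = 150$ ($a = \left(30 \cdot 5 + 3\right) - 3 = \left(150 + 3\right) - 3 = 153 - 3 = 150$)
$m = -675$ ($m = 150 \left(-6 + \frac{3^{2}}{6}\right) = 150 \left(-6 + \frac{1}{6} \cdot 9\right) = 150 \left(-6 + \frac{3}{2}\right) = 150 \left(- \frac{9}{2}\right) = -675$)
$x{\left(6,1 \right)} \left(16 + m\right) = 2 \left(16 - 675\right) = 2 \left(-659\right) = -1318$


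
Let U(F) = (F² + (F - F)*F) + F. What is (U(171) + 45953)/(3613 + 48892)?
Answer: 15073/10501 ≈ 1.4354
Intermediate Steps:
U(F) = F + F² (U(F) = (F² + 0*F) + F = (F² + 0) + F = F² + F = F + F²)
(U(171) + 45953)/(3613 + 48892) = (171*(1 + 171) + 45953)/(3613 + 48892) = (171*172 + 45953)/52505 = (29412 + 45953)*(1/52505) = 75365*(1/52505) = 15073/10501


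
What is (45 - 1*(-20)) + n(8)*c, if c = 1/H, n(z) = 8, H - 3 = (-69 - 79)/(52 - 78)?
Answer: 7449/113 ≈ 65.920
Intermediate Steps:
H = 113/13 (H = 3 + (-69 - 79)/(52 - 78) = 3 - 148/(-26) = 3 - 148*(-1/26) = 3 + 74/13 = 113/13 ≈ 8.6923)
c = 13/113 (c = 1/(113/13) = 13/113 ≈ 0.11504)
(45 - 1*(-20)) + n(8)*c = (45 - 1*(-20)) + 8*(13/113) = (45 + 20) + 104/113 = 65 + 104/113 = 7449/113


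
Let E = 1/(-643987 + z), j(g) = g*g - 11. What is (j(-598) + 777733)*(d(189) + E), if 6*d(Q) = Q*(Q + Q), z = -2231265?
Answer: 19434297913969269/1437626 ≈ 1.3518e+10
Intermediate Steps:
d(Q) = Q**2/3 (d(Q) = (Q*(Q + Q))/6 = (Q*(2*Q))/6 = (2*Q**2)/6 = Q**2/3)
j(g) = -11 + g**2 (j(g) = g**2 - 11 = -11 + g**2)
E = -1/2875252 (E = 1/(-643987 - 2231265) = 1/(-2875252) = -1/2875252 ≈ -3.4780e-7)
(j(-598) + 777733)*(d(189) + E) = ((-11 + (-598)**2) + 777733)*((1/3)*189**2 - 1/2875252) = ((-11 + 357604) + 777733)*((1/3)*35721 - 1/2875252) = (357593 + 777733)*(11907 - 1/2875252) = 1135326*(34235625563/2875252) = 19434297913969269/1437626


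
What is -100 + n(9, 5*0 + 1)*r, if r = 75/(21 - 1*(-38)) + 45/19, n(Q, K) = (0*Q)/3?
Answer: -100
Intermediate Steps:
n(Q, K) = 0 (n(Q, K) = 0*(1/3) = 0)
r = 4080/1121 (r = 75/(21 + 38) + 45*(1/19) = 75/59 + 45/19 = 4080/1121 ≈ 3.6396)
-100 + n(9, 5*0 + 1)*r = -100 + 0*(4080/1121) = -100 + 0 = -100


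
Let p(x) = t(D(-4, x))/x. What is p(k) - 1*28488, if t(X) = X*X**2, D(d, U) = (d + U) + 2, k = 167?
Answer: -265371/167 ≈ -1589.0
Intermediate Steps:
D(d, U) = 2 + U + d (D(d, U) = (U + d) + 2 = 2 + U + d)
t(X) = X**3
p(x) = (-2 + x)**3/x (p(x) = (2 + x - 4)**3/x = (-2 + x)**3/x)
p(k) - 1*28488 = (-2 + 167)**3/167 - 1*28488 = (1/167)*165**3 - 28488 = (1/167)*4492125 - 28488 = 4492125/167 - 28488 = -265371/167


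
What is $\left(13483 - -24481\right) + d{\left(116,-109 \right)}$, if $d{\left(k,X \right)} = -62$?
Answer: $37902$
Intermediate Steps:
$\left(13483 - -24481\right) + d{\left(116,-109 \right)} = \left(13483 - -24481\right) - 62 = \left(13483 + 24481\right) - 62 = 37964 - 62 = 37902$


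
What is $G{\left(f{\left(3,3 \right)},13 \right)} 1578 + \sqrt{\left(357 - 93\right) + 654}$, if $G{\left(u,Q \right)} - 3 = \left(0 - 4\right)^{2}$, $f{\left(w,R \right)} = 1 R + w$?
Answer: $29982 + 3 \sqrt{102} \approx 30012.0$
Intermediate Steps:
$f{\left(w,R \right)} = R + w$
$G{\left(u,Q \right)} = 19$ ($G{\left(u,Q \right)} = 3 + \left(0 - 4\right)^{2} = 3 + \left(-4\right)^{2} = 3 + 16 = 19$)
$G{\left(f{\left(3,3 \right)},13 \right)} 1578 + \sqrt{\left(357 - 93\right) + 654} = 19 \cdot 1578 + \sqrt{\left(357 - 93\right) + 654} = 29982 + \sqrt{264 + 654} = 29982 + \sqrt{918} = 29982 + 3 \sqrt{102}$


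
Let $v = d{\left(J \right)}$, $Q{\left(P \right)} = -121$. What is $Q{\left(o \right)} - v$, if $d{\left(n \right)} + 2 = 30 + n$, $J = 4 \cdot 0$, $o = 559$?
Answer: $-149$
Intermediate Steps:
$J = 0$
$d{\left(n \right)} = 28 + n$ ($d{\left(n \right)} = -2 + \left(30 + n\right) = 28 + n$)
$v = 28$ ($v = 28 + 0 = 28$)
$Q{\left(o \right)} - v = -121 - 28 = -149$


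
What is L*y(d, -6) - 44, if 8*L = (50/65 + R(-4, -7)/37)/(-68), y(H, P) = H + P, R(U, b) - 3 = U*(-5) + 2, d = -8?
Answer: -5751743/130832 ≈ -43.963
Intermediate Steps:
R(U, b) = 5 - 5*U (R(U, b) = 3 + (U*(-5) + 2) = 3 + (-5*U + 2) = 3 + (2 - 5*U) = 5 - 5*U)
L = -695/261664 (L = ((50/65 + (5 - 5*(-4))/37)/(-68))/8 = ((50*(1/65) + (5 + 20)*(1/37))*(-1/68))/8 = ((10/13 + 25*(1/37))*(-1/68))/8 = ((10/13 + 25/37)*(-1/68))/8 = ((695/481)*(-1/68))/8 = (1/8)*(-695/32708) = -695/261664 ≈ -0.0026561)
L*y(d, -6) - 44 = -695*(-8 - 6)/261664 - 44 = -695/261664*(-14) - 44 = 4865/130832 - 44 = -5751743/130832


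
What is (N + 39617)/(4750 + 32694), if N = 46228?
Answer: 85845/37444 ≈ 2.2926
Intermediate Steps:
(N + 39617)/(4750 + 32694) = (46228 + 39617)/(4750 + 32694) = 85845/37444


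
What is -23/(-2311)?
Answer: 23/2311 ≈ 0.0099524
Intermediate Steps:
-23/(-2311) = -23*(-1/2311) = 23/2311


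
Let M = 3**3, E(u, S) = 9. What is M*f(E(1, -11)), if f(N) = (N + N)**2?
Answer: 8748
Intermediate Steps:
M = 27
f(N) = 4*N**2 (f(N) = (2*N)**2 = 4*N**2)
M*f(E(1, -11)) = 27*(4*9**2) = 27*(4*81) = 27*324 = 8748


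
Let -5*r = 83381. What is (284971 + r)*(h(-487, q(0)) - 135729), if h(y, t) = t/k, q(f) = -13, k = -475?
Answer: -86486521720188/2375 ≈ -3.6415e+10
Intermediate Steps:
h(y, t) = -t/475 (h(y, t) = t/(-475) = t*(-1/475) = -t/475)
r = -83381/5 (r = -⅕*83381 = -83381/5 ≈ -16676.)
(284971 + r)*(h(-487, q(0)) - 135729) = (284971 - 83381/5)*(-1/475*(-13) - 135729) = 1341474*(13/475 - 135729)/5 = (1341474/5)*(-64471262/475) = -86486521720188/2375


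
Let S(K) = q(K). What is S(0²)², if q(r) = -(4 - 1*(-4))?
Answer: 64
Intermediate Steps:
q(r) = -8 (q(r) = -(4 + 4) = -1*8 = -8)
S(K) = -8
S(0²)² = (-8)² = 64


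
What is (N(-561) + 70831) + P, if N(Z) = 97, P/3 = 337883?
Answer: 1084577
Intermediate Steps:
P = 1013649 (P = 3*337883 = 1013649)
(N(-561) + 70831) + P = (97 + 70831) + 1013649 = 70928 + 1013649 = 1084577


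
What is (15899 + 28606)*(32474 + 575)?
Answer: 1470845745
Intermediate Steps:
(15899 + 28606)*(32474 + 575) = 44505*33049 = 1470845745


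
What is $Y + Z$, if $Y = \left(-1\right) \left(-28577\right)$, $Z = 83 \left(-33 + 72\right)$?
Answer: $31814$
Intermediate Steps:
$Z = 3237$ ($Z = 83 \cdot 39 = 3237$)
$Y = 28577$
$Y + Z = 28577 + 3237 = 31814$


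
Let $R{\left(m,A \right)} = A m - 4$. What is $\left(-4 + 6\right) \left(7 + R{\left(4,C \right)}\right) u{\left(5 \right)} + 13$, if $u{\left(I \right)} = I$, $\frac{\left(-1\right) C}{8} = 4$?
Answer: $-1237$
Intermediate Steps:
$C = -32$ ($C = \left(-8\right) 4 = -32$)
$R{\left(m,A \right)} = -4 + A m$
$\left(-4 + 6\right) \left(7 + R{\left(4,C \right)}\right) u{\left(5 \right)} + 13 = \left(-4 + 6\right) \left(7 - 132\right) 5 + 13 = 2 \left(7 - 132\right) 5 + 13 = 2 \left(-125\right) 5 + 13 = \left(-250\right) 5 + 13 = -1250 + 13 = -1237$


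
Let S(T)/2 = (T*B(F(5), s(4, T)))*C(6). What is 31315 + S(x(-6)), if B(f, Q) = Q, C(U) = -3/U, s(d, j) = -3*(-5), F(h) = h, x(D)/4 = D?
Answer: 31675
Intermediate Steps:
x(D) = 4*D
s(d, j) = 15
S(T) = -15*T (S(T) = 2*((T*15)*(-3/6)) = 2*((15*T)*(-3*1/6)) = 2*((15*T)*(-1/2)) = 2*(-15*T/2) = -15*T)
31315 + S(x(-6)) = 31315 - 60*(-6) = 31315 - 15*(-24) = 31315 + 360 = 31675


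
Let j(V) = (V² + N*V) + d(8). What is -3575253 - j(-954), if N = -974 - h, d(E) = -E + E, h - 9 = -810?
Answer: -4650411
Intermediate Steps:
h = -801 (h = 9 - 810 = -801)
d(E) = 0
N = -173 (N = -974 - 1*(-801) = -974 + 801 = -173)
j(V) = V² - 173*V (j(V) = (V² - 173*V) + 0 = V² - 173*V)
-3575253 - j(-954) = -3575253 - (-954)*(-173 - 954) = -3575253 - (-954)*(-1127) = -3575253 - 1*1075158 = -3575253 - 1075158 = -4650411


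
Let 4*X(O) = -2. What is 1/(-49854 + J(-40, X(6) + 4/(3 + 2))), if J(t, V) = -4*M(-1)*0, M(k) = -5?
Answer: -1/49854 ≈ -2.0059e-5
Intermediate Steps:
X(O) = -1/2 (X(O) = (1/4)*(-2) = -1/2)
J(t, V) = 0 (J(t, V) = -4*(-5)*0 = 20*0 = 0)
1/(-49854 + J(-40, X(6) + 4/(3 + 2))) = 1/(-49854 + 0) = 1/(-49854) = -1/49854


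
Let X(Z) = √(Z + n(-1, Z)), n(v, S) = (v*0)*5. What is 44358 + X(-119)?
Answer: 44358 + I*√119 ≈ 44358.0 + 10.909*I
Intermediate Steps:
n(v, S) = 0 (n(v, S) = 0*5 = 0)
X(Z) = √Z (X(Z) = √(Z + 0) = √Z)
44358 + X(-119) = 44358 + √(-119) = 44358 + I*√119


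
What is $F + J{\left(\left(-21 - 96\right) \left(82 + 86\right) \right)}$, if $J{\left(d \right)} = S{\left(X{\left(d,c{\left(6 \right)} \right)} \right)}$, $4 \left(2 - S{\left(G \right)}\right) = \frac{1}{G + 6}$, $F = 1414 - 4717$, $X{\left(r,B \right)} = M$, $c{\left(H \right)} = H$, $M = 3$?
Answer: $- \frac{118837}{36} \approx -3301.0$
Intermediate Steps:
$X{\left(r,B \right)} = 3$
$F = -3303$ ($F = 1414 - 4717 = -3303$)
$S{\left(G \right)} = 2 - \frac{1}{4 \left(6 + G\right)}$ ($S{\left(G \right)} = 2 - \frac{1}{4 \left(G + 6\right)} = 2 - \frac{1}{4 \left(6 + G\right)}$)
$J{\left(d \right)} = \frac{71}{36}$ ($J{\left(d \right)} = \frac{47 + 8 \cdot 3}{4 \left(6 + 3\right)} = \frac{47 + 24}{4 \cdot 9} = \frac{1}{4} \cdot \frac{1}{9} \cdot 71 = \frac{71}{36}$)
$F + J{\left(\left(-21 - 96\right) \left(82 + 86\right) \right)} = -3303 + \frac{71}{36} = - \frac{118837}{36}$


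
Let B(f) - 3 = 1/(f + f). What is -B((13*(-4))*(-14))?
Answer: -4369/1456 ≈ -3.0007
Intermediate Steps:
B(f) = 3 + 1/(2*f) (B(f) = 3 + 1/(f + f) = 3 + 1/(2*f))
-B((13*(-4))*(-14)) = -(3 + 1/(2*(((13*(-4))*(-14))))) = -(3 + 1/(2*((-52*(-14))))) = -(3 + (½)/728) = -(3 + (½)*(1/728)) = -(3 + 1/1456) = -1*4369/1456 = -4369/1456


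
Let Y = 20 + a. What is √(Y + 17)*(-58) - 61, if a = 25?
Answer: -61 - 58*√62 ≈ -517.69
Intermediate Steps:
Y = 45 (Y = 20 + 25 = 45)
√(Y + 17)*(-58) - 61 = √(45 + 17)*(-58) - 61 = √62*(-58) - 61 = -58*√62 - 61 = -61 - 58*√62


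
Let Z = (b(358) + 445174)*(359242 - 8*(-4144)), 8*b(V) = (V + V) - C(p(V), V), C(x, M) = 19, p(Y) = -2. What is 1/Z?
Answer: 4/698871175533 ≈ 5.7235e-12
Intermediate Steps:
b(V) = -19/8 + V/4 (b(V) = ((V + V) - 1*19)/8 = (2*V - 19)/8 = (-19 + 2*V)/8 = -19/8 + V/4)
Z = 698871175533/4 (Z = ((-19/8 + (¼)*358) + 445174)*(359242 - 8*(-4144)) = ((-19/8 + 179/2) + 445174)*(359242 + 33152) = (697/8 + 445174)*392394 = (3562089/8)*392394 = 698871175533/4 ≈ 1.7472e+11)
1/Z = 1/(698871175533/4) = 4/698871175533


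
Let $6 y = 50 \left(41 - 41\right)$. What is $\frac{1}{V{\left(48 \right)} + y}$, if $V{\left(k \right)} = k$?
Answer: $\frac{1}{48} \approx 0.020833$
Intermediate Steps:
$y = 0$ ($y = \frac{50 \left(41 - 41\right)}{6} = \frac{50 \cdot 0}{6} = \frac{1}{6} \cdot 0 = 0$)
$\frac{1}{V{\left(48 \right)} + y} = \frac{1}{48 + 0} = \frac{1}{48}$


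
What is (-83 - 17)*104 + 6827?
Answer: -3573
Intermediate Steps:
(-83 - 17)*104 + 6827 = -100*104 + 6827 = -10400 + 6827 = -3573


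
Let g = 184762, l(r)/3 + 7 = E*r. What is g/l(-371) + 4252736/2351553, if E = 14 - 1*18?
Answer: 151107169534/3473243781 ≈ 43.506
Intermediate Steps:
E = -4 (E = 14 - 18 = -4)
l(r) = -21 - 12*r (l(r) = -21 + 3*(-4*r) = -21 - 12*r)
g/l(-371) + 4252736/2351553 = 184762/(-21 - 12*(-371)) + 4252736/2351553 = 184762/(-21 + 4452) + 4252736*(1/2351553) = 184762/4431 + 4252736/2351553 = 151107169534/3473243781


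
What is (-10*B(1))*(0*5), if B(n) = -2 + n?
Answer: 0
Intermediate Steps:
(-10*B(1))*(0*5) = (-10*(-2 + 1))*(0*5) = -10*(-1)*0 = 10*0 = 0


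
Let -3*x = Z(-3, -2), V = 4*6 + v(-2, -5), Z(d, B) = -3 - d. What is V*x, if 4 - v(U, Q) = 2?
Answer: 0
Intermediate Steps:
v(U, Q) = 2 (v(U, Q) = 4 - 1*2 = 4 - 2 = 2)
V = 26 (V = 4*6 + 2 = 24 + 2 = 26)
x = 0 (x = -(-3 - 1*(-3))/3 = -(-3 + 3)/3 = -1/3*0 = 0)
V*x = 26*0 = 0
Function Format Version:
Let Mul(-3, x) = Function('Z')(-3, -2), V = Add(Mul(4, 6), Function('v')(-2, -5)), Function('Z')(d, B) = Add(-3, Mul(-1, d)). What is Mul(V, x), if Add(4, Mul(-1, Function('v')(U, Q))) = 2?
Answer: 0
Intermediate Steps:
Function('v')(U, Q) = 2 (Function('v')(U, Q) = Add(4, Mul(-1, 2)) = Add(4, -2) = 2)
V = 26 (V = Add(Mul(4, 6), 2) = Add(24, 2) = 26)
x = 0 (x = Mul(Rational(-1, 3), Add(-3, Mul(-1, -3))) = Mul(Rational(-1, 3), Add(-3, 3)) = Mul(Rational(-1, 3), 0) = 0)
Mul(V, x) = Mul(26, 0) = 0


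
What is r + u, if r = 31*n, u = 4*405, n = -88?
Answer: -1108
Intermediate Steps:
u = 1620
r = -2728 (r = 31*(-88) = -2728)
r + u = -2728 + 1620 = -1108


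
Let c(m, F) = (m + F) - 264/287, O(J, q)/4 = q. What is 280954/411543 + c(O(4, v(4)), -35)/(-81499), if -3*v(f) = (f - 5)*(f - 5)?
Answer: 597815816707/875098038969 ≈ 0.68314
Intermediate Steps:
v(f) = -(-5 + f)²/3 (v(f) = -(f - 5)*(f - 5)/3 = -(-5 + f)*(-5 + f)/3 = -(-5 + f)²/3)
O(J, q) = 4*q
c(m, F) = -264/287 + F + m (c(m, F) = (F + m) - 264*1/287 = (F + m) - 264/287 = -264/287 + F + m)
280954/411543 + c(O(4, v(4)), -35)/(-81499) = 280954/411543 + (-264/287 - 35 + 4*(-(-5 + 4)²/3))/(-81499) = 280954*(1/411543) + (-264/287 - 35 + 4*(-⅓*(-1)²))*(-1/81499) = 280954/411543 + (-264/287 - 35 + 4*(-⅓*1))*(-1/81499) = 280954/411543 + (-264/287 - 35 + 4*(-⅓))*(-1/81499) = 280954/411543 + (-264/287 - 35 - 4/3)*(-1/81499) = 280954/411543 - 32075/861*(-1/81499) = 280954/411543 + 32075/70170639 = 597815816707/875098038969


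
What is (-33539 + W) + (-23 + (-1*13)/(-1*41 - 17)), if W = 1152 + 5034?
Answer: -1587795/58 ≈ -27376.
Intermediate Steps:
W = 6186
(-33539 + W) + (-23 + (-1*13)/(-1*41 - 17)) = (-33539 + 6186) + (-23 + (-1*13)/(-1*41 - 17)) = -27353 + (-23 - 13/(-41 - 17)) = -27353 + (-23 - 13/(-58)) = -27353 + (-23 - 1/58*(-13)) = -27353 + (-23 + 13/58) = -27353 - 1321/58 = -1587795/58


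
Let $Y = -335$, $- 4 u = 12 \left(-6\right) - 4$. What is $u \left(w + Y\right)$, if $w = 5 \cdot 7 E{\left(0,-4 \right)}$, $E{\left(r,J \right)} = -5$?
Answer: $-9690$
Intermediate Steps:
$u = 19$ ($u = - \frac{12 \left(-6\right) - 4}{4} = - \frac{-72 - 4}{4} = \left(- \frac{1}{4}\right) \left(-76\right) = 19$)
$w = -175$ ($w = 5 \cdot 7 \left(-5\right) = 35 \left(-5\right) = -175$)
$u \left(w + Y\right) = 19 \left(-175 - 335\right) = 19 \left(-510\right) = -9690$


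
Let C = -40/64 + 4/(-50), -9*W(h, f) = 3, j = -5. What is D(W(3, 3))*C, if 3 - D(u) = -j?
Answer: 141/100 ≈ 1.4100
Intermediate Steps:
W(h, f) = -⅓ (W(h, f) = -⅑*3 = -⅓)
D(u) = -2 (D(u) = 3 - (-1)*(-5) = 3 - 1*5 = 3 - 5 = -2)
C = -141/200 (C = -40*1/64 + 4*(-1/50) = -5/8 - 2/25 = -141/200 ≈ -0.70500)
D(W(3, 3))*C = -2*(-141/200) = 141/100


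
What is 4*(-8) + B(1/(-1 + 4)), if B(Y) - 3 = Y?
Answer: -86/3 ≈ -28.667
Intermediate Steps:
B(Y) = 3 + Y
4*(-8) + B(1/(-1 + 4)) = 4*(-8) + (3 + 1/(-1 + 4)) = -32 + (3 + 1/3) = -32 + 10/3 = -86/3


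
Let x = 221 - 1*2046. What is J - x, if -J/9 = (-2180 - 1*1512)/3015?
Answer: 615067/335 ≈ 1836.0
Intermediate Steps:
J = 3692/335 (J = -9*(-2180 - 1*1512)/3015 = -9*(-2180 - 1512)/3015 = -(-33228)/3015 = -9*(-3692/3015) = 3692/335 ≈ 11.021)
x = -1825 (x = 221 - 2046 = -1825)
J - x = 3692/335 - 1*(-1825) = 3692/335 + 1825 = 615067/335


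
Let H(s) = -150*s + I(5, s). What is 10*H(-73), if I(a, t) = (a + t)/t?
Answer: 7994180/73 ≈ 1.0951e+5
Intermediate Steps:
I(a, t) = (a + t)/t
H(s) = -150*s + (5 + s)/s
10*H(-73) = 10*(1 - 150*(-73) + 5/(-73)) = 10*(1 + 10950 + 5*(-1/73)) = 10*(1 + 10950 - 5/73) = 10*(799418/73) = 7994180/73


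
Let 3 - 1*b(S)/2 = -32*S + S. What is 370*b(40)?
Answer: 919820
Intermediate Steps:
b(S) = 6 + 62*S (b(S) = 6 - 2*(-32*S + S) = 6 - (-62)*S = 6 + 62*S)
370*b(40) = 370*(6 + 62*40) = 370*(6 + 2480) = 370*2486 = 919820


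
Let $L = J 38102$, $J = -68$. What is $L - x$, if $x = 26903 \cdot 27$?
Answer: $-3317317$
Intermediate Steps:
$L = -2590936$ ($L = \left(-68\right) 38102 = -2590936$)
$x = 726381$
$L - x = -2590936 - 726381 = -3317317$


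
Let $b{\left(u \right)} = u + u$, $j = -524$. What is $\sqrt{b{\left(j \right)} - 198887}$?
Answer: $3 i \sqrt{22215} \approx 447.14 i$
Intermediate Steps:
$b{\left(u \right)} = 2 u$
$\sqrt{b{\left(j \right)} - 198887} = \sqrt{2 \left(-524\right) - 198887} = \sqrt{-1048 - 198887} = \sqrt{-199935} = 3 i \sqrt{22215}$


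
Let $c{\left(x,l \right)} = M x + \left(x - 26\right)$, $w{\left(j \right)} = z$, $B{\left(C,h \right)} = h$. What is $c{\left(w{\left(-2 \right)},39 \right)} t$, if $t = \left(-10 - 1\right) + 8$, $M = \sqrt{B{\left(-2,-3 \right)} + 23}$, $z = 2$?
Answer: $72 - 12 \sqrt{5} \approx 45.167$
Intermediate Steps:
$w{\left(j \right)} = 2$
$M = 2 \sqrt{5}$ ($M = \sqrt{-3 + 23} = \sqrt{20} = 2 \sqrt{5} \approx 4.4721$)
$c{\left(x,l \right)} = -26 + x + 2 x \sqrt{5}$ ($c{\left(x,l \right)} = 2 \sqrt{5} x + \left(x - 26\right) = 2 x \sqrt{5} + \left(-26 + x\right) = -26 + x + 2 x \sqrt{5}$)
$t = -3$ ($t = -11 + 8 = -3$)
$c{\left(w{\left(-2 \right)},39 \right)} t = \left(-26 + 2 + 2 \cdot 2 \sqrt{5}\right) \left(-3\right) = \left(-26 + 2 + 4 \sqrt{5}\right) \left(-3\right) = \left(-24 + 4 \sqrt{5}\right) \left(-3\right) = 72 - 12 \sqrt{5}$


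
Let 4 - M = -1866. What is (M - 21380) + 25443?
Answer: 5933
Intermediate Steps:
M = 1870 (M = 4 - 1*(-1866) = 4 + 1866 = 1870)
(M - 21380) + 25443 = (1870 - 21380) + 25443 = -19510 + 25443 = 5933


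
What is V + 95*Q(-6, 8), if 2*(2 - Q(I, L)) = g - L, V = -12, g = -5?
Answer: 1591/2 ≈ 795.50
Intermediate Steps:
Q(I, L) = 9/2 + L/2 (Q(I, L) = 2 - (-5 - L)/2 = 2 + (5/2 + L/2) = 9/2 + L/2)
V + 95*Q(-6, 8) = -12 + 95*(9/2 + (½)*8) = -12 + 95*(9/2 + 4) = -12 + 95*(17/2) = -12 + 1615/2 = 1591/2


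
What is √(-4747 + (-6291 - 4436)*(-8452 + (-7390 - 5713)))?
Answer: √231215738 ≈ 15206.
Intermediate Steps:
√(-4747 + (-6291 - 4436)*(-8452 + (-7390 - 5713))) = √(-4747 - 10727*(-8452 - 13103)) = √(-4747 - 10727*(-21555)) = √(-4747 + 231220485) = √231215738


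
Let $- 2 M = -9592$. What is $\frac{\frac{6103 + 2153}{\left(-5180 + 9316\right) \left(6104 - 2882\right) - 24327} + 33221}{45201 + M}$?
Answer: $\frac{147300421807}{221684448135} \approx 0.66446$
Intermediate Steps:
$M = 4796$ ($M = \left(- \frac{1}{2}\right) \left(-9592\right) = 4796$)
$\frac{\frac{6103 + 2153}{\left(-5180 + 9316\right) \left(6104 - 2882\right) - 24327} + 33221}{45201 + M} = \frac{\frac{6103 + 2153}{\left(-5180 + 9316\right) \left(6104 - 2882\right) - 24327} + 33221}{45201 + 4796} = \frac{\frac{8256}{4136 \cdot 3222 - 24327} + 33221}{49997} = \left(\frac{8256}{13326192 - 24327} + 33221\right) \frac{1}{49997} = \left(\frac{8256}{13301865} + 33221\right) \frac{1}{49997} = \left(8256 \cdot \frac{1}{13301865} + 33221\right) \frac{1}{49997} = \left(\frac{2752}{4433955} + 33221\right) \frac{1}{49997} = \frac{147300421807}{4433955} \cdot \frac{1}{49997} = \frac{147300421807}{221684448135}$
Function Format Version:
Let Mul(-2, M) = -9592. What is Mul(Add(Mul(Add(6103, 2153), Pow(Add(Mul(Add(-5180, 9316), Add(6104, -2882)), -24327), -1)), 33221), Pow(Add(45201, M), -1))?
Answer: Rational(147300421807, 221684448135) ≈ 0.66446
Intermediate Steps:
M = 4796 (M = Mul(Rational(-1, 2), -9592) = 4796)
Mul(Add(Mul(Add(6103, 2153), Pow(Add(Mul(Add(-5180, 9316), Add(6104, -2882)), -24327), -1)), 33221), Pow(Add(45201, M), -1)) = Mul(Add(Mul(Add(6103, 2153), Pow(Add(Mul(Add(-5180, 9316), Add(6104, -2882)), -24327), -1)), 33221), Pow(Add(45201, 4796), -1)) = Mul(Add(Mul(8256, Pow(Add(Mul(4136, 3222), -24327), -1)), 33221), Pow(49997, -1)) = Mul(Add(Mul(8256, Pow(Add(13326192, -24327), -1)), 33221), Rational(1, 49997)) = Mul(Add(Mul(8256, Pow(13301865, -1)), 33221), Rational(1, 49997)) = Mul(Add(Mul(8256, Rational(1, 13301865)), 33221), Rational(1, 49997)) = Mul(Add(Rational(2752, 4433955), 33221), Rational(1, 49997)) = Mul(Rational(147300421807, 4433955), Rational(1, 49997)) = Rational(147300421807, 221684448135)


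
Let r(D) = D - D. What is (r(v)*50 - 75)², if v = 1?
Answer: 5625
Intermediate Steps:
r(D) = 0
(r(v)*50 - 75)² = (0*50 - 75)² = (0 - 75)² = (-75)² = 5625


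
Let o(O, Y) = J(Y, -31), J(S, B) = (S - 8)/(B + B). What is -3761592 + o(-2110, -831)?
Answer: -233217865/62 ≈ -3.7616e+6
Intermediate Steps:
J(S, B) = (-8 + S)/(2*B) (J(S, B) = (-8 + S)/((2*B)) = (-8 + S)*(1/(2*B)) = (-8 + S)/(2*B))
o(O, Y) = 4/31 - Y/62 (o(O, Y) = (½)*(-8 + Y)/(-31) = (½)*(-1/31)*(-8 + Y) = 4/31 - Y/62)
-3761592 + o(-2110, -831) = -3761592 + (4/31 - 1/62*(-831)) = -3761592 + (4/31 + 831/62) = -3761592 + 839/62 = -233217865/62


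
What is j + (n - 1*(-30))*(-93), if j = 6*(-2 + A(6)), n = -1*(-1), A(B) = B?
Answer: -2859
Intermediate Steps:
n = 1
j = 24 (j = 6*(-2 + 6) = 6*4 = 24)
j + (n - 1*(-30))*(-93) = 24 + (1 - 1*(-30))*(-93) = 24 + (1 + 30)*(-93) = 24 + 31*(-93) = 24 - 2883 = -2859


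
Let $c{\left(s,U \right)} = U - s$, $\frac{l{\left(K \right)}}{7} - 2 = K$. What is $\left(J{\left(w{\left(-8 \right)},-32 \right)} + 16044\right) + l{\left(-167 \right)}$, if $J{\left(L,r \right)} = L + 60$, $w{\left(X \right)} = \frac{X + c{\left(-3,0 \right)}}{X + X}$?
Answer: $\frac{239189}{16} \approx 14949.0$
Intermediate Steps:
$l{\left(K \right)} = 14 + 7 K$
$w{\left(X \right)} = \frac{3 + X}{2 X}$ ($w{\left(X \right)} = \frac{X + \left(0 - -3\right)}{X + X} = \frac{X + \left(0 + 3\right)}{2 X} = \left(X + 3\right) \frac{1}{2 X} = \left(3 + X\right) \frac{1}{2 X} = \frac{3 + X}{2 X}$)
$J{\left(L,r \right)} = 60 + L$
$\left(J{\left(w{\left(-8 \right)},-32 \right)} + 16044\right) + l{\left(-167 \right)} = \left(\left(60 + \frac{3 - 8}{2 \left(-8\right)}\right) + 16044\right) + \left(14 + 7 \left(-167\right)\right) = \left(\left(60 + \frac{1}{2} \left(- \frac{1}{8}\right) \left(-5\right)\right) + 16044\right) + \left(14 - 1169\right) = \left(\left(60 + \frac{5}{16}\right) + 16044\right) - 1155 = \left(\frac{965}{16} + 16044\right) - 1155 = \frac{257669}{16} - 1155 = \frac{239189}{16}$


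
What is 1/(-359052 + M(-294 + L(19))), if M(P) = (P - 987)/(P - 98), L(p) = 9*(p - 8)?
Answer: -293/105201054 ≈ -2.7851e-6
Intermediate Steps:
L(p) = -72 + 9*p (L(p) = 9*(-8 + p) = -72 + 9*p)
M(P) = (-987 + P)/(-98 + P)
1/(-359052 + M(-294 + L(19))) = 1/(-359052 + (-987 + (-294 + (-72 + 9*19)))/(-98 + (-294 + (-72 + 9*19)))) = 1/(-359052 + (-987 + (-294 + (-72 + 171)))/(-98 + (-294 + (-72 + 171)))) = 1/(-359052 + (-987 + (-294 + 99))/(-98 + (-294 + 99))) = 1/(-359052 + (-987 - 195)/(-98 - 195)) = 1/(-359052 - 1182/(-293)) = 1/(-359052 - 1/293*(-1182)) = 1/(-359052 + 1182/293) = 1/(-105201054/293) = -293/105201054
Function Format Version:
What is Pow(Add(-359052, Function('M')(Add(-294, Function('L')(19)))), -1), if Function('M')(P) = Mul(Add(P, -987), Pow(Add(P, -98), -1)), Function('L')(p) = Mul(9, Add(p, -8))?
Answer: Rational(-293, 105201054) ≈ -2.7851e-6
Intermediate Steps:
Function('L')(p) = Add(-72, Mul(9, p)) (Function('L')(p) = Mul(9, Add(-8, p)) = Add(-72, Mul(9, p)))
Function('M')(P) = Mul(Pow(Add(-98, P), -1), Add(-987, P)) (Function('M')(P) = Mul(Add(-987, P), Pow(Add(-98, P), -1)) = Mul(Pow(Add(-98, P), -1), Add(-987, P)))
Pow(Add(-359052, Function('M')(Add(-294, Function('L')(19)))), -1) = Pow(Add(-359052, Mul(Pow(Add(-98, Add(-294, Add(-72, Mul(9, 19)))), -1), Add(-987, Add(-294, Add(-72, Mul(9, 19)))))), -1) = Pow(Add(-359052, Mul(Pow(Add(-98, Add(-294, Add(-72, 171))), -1), Add(-987, Add(-294, Add(-72, 171))))), -1) = Pow(Add(-359052, Mul(Pow(Add(-98, Add(-294, 99)), -1), Add(-987, Add(-294, 99)))), -1) = Pow(Add(-359052, Mul(Pow(Add(-98, -195), -1), Add(-987, -195))), -1) = Pow(Add(-359052, Mul(Pow(-293, -1), -1182)), -1) = Pow(Add(-359052, Mul(Rational(-1, 293), -1182)), -1) = Pow(Add(-359052, Rational(1182, 293)), -1) = Pow(Rational(-105201054, 293), -1) = Rational(-293, 105201054)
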